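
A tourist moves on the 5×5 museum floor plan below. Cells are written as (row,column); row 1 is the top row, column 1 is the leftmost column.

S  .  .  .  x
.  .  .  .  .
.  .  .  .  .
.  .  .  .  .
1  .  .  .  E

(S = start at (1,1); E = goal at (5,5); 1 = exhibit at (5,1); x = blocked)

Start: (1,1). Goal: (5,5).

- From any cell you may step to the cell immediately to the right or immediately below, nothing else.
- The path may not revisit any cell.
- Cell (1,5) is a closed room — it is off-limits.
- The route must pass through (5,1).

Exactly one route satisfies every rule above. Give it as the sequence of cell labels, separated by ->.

Moves only go right or down, so the column and row indices never decrease.
Route from (1,1): 4× down (reaching (5,1)), 4× right (reaching (5,5)) — 8 moves in all.
Check: all required cells visited.

(1,1) -> (2,1) -> (3,1) -> (4,1) -> (5,1) -> (5,2) -> (5,3) -> (5,4) -> (5,5)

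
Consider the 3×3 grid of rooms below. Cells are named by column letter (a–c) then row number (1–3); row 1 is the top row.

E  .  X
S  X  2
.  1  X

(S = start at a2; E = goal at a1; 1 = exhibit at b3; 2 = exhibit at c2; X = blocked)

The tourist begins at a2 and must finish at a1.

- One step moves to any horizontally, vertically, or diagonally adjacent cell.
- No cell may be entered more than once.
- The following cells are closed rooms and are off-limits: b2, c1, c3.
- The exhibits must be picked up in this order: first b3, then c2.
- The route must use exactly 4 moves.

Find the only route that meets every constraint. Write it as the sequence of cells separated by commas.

a2, b3, c2, b1, a1

The waypoints must appear in the order b3, c2, with no cell reused.
Route from a2: down-right 1 to b3, up-right 1 to c2, up-left 1 to b1, left 1 to a1 — 4 moves in all.
Check: order respected (1 at step 1, 2 at step 2); 4 moves as required.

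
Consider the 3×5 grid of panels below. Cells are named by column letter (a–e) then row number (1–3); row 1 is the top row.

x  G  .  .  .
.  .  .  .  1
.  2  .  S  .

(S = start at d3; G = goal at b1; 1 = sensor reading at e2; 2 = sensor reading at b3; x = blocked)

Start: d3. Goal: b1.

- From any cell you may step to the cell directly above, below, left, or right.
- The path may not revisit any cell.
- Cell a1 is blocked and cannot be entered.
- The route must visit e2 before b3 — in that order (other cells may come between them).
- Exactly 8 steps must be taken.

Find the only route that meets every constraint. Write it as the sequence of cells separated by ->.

The waypoints must appear in the order e2, b3, with no cell reused.
Route from d3: right 1 to e3, up 1 to e2, left 2 to c2, down 1 to c3, left 1 to b3, up 2 to b1 — 8 moves in all.
Check: order respected (1 at step 2, 2 at step 6); 8 moves as required.

d3 -> e3 -> e2 -> d2 -> c2 -> c3 -> b3 -> b2 -> b1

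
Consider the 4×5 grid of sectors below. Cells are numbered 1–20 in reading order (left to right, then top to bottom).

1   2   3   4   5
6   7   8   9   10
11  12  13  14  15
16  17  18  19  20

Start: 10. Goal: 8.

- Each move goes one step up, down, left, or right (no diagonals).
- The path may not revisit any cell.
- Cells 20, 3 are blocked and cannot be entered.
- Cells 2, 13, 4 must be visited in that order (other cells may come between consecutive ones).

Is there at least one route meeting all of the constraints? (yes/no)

Ignoring the required order, 7 revisit-free routes from 10 to 8 pass through all of 2, 13, and 4; the waypoint orders that occur are 4 → 13 → 2 (6); 4 → 2 → 13 (1) — never 2 → 13 → 4.

no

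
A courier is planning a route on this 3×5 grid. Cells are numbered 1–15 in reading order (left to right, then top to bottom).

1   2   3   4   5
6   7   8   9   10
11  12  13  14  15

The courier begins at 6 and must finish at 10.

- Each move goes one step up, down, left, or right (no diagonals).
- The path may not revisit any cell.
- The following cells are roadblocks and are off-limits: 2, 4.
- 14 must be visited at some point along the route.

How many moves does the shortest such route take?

6

Any route passes through 14 somewhere between 6 and 10. Summing Manhattan distances along the two legs (6 → 14 → 10) gives a lower bound of 4 + 2 = 6 moves.
A route of 6 moves achieves this: 6 → 11 → 12 → 13 → 14 → 9 → 10.
Since 6 matches the lower bound, it is optimal.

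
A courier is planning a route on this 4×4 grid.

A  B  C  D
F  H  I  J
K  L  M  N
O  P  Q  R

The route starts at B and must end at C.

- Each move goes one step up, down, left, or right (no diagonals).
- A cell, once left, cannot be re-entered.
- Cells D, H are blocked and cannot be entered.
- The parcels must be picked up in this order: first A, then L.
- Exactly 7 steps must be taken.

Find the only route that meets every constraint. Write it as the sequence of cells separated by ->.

The waypoints must appear in the order A, L, with no cell reused.
Route from B: left 1 to A, down 2 to K, right 2 to M, up 2 to C — 7 moves in all.
Check: order respected (A at step 1, L at step 4); 7 moves as required.

B -> A -> F -> K -> L -> M -> I -> C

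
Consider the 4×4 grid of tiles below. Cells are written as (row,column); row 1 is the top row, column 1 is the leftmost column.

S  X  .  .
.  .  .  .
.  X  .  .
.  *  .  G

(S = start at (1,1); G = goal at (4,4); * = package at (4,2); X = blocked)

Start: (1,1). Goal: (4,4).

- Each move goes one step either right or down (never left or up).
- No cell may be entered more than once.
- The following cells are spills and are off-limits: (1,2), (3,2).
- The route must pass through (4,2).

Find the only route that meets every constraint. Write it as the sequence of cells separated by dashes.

(1,1) - (2,1) - (3,1) - (4,1) - (4,2) - (4,3) - (4,4)

Moves only go right or down, so the column and row indices never decrease.
Route from (1,1): down 3 to (4,1), right 3 to (4,4) — 6 moves in all.
Check: all required cells visited.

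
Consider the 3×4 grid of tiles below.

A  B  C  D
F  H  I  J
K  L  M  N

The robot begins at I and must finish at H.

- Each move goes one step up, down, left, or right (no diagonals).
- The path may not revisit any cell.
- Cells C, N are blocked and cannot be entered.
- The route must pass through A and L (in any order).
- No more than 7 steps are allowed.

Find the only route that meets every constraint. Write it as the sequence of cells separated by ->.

I -> M -> L -> K -> F -> A -> B -> H

The budget equals the shortest possible length, so every move has to be on a shortest route through the required cells.
Route from I: down to M, 2× left (reaching K), 2× up (reaching A), right to B, down to H — 7 moves in all.
Check: all required cells visited; 7 ≤ 7 moves.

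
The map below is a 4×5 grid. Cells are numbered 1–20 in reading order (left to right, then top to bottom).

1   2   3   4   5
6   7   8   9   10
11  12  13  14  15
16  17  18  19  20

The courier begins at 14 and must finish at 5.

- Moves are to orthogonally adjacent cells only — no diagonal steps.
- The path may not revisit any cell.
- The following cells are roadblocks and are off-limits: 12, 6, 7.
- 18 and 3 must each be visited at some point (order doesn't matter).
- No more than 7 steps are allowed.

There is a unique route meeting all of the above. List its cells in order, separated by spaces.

The budget equals the shortest possible length, so every move has to be on a shortest route through the required cells.
Route from 14: down to 19, left to 18, 3× up (reaching 3), 2× right (reaching 5) — 7 moves in all.
Check: all required cells visited; 7 ≤ 7 moves.

14 19 18 13 8 3 4 5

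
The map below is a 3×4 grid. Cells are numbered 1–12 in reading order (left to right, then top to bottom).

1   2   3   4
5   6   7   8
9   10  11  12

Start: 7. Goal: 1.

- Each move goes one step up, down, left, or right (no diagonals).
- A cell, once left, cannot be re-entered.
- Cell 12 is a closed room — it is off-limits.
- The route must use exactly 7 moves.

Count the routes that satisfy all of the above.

Need simple routes of exactly 7 moves from 7 to 1 (Manhattan distance 3, so 2 moves are spent on a detour and 2 undoing it).
Enumerating: 7 3 2 6 10 9 5 1 | 7 11 10 9 5 6 2 1 | 7 8 4 3 2 6 5 1.
That gives 3 routes.

3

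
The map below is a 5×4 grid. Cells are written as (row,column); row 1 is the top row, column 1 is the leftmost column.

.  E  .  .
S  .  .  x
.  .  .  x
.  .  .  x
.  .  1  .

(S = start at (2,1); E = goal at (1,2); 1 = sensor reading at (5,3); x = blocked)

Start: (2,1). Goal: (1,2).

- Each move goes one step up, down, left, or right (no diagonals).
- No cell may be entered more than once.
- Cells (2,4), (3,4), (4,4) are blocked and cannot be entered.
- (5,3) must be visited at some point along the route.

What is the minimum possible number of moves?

10

Any route passes through (5,3) somewhere between (2,1) and (1,2). Summing Manhattan distances along the two legs ((2,1) → (5,3) → (1,2)) gives a lower bound of 5 + 5 = 10 moves.
A route of 10 moves achieves this: (2,1) → (3,1) → (4,1) → (5,1) → (5,2) → (5,3) → (4,3) → (3,3) → (2,3) → (1,3) → (1,2).
Since 10 matches the lower bound, it is optimal.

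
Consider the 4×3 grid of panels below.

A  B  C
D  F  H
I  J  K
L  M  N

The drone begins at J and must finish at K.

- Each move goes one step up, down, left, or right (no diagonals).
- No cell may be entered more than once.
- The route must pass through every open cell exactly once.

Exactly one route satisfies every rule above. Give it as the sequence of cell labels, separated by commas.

Need to visit all 12 open cells exactly once, starting at J and ending at K.
Cell N has only two open neighbours (K and M), so the path must pass straight through it: one of those is the cell it's entered from and the other is where it exits.
Route from J: up 1 to F, right 1 to H, up 1 to C, left 2 to A, down 3 to L, right 2 to N, up 1 to K — 11 moves in all.
Check: all 12 open cells covered.

J, F, H, C, B, A, D, I, L, M, N, K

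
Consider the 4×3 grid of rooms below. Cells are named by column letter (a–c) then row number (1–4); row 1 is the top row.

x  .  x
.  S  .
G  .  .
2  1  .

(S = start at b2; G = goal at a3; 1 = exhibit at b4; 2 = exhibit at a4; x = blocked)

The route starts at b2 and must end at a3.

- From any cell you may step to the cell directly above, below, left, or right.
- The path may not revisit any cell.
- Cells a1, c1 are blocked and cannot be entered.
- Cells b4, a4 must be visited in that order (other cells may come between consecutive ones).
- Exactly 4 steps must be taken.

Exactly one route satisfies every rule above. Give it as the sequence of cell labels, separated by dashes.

The waypoints must appear in the order b4, a4, with no cell reused.
Route from b2: down 2 to b4, left 1 to a4, up 1 to a3 — 4 moves in all.
Check: order respected (1 at step 2, 2 at step 3); 4 moves as required.

b2 - b3 - b4 - a4 - a3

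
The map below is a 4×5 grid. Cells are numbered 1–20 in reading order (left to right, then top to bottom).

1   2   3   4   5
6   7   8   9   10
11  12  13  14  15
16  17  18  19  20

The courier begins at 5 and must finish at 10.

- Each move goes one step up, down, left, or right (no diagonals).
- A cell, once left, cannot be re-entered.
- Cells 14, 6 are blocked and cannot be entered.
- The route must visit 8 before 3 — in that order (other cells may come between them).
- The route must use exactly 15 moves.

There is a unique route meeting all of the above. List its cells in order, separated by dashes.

5 - 4 - 9 - 8 - 3 - 2 - 7 - 12 - 11 - 16 - 17 - 18 - 19 - 20 - 15 - 10

The waypoints must appear in the order 8, 3, with no cell reused.
Route from 5: left to 4, down to 9, left to 8, up to 3, left to 2, 2× down (reaching 12), left to 11, down to 16, 4× right (reaching 20), 2× up (reaching 10) — 15 moves in all.
Check: order respected (8 at step 3, 3 at step 4); 15 moves as required.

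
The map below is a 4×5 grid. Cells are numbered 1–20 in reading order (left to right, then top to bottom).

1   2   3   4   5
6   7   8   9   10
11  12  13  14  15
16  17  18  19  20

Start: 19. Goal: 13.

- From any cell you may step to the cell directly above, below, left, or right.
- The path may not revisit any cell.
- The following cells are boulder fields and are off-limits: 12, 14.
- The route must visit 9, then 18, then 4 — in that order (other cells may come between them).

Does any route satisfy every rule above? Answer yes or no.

Ignoring the required order, 12 revisit-free routes from 19 to 13 pass through all of 9, 18, and 4; the waypoint orders that occur are 18 → 4 → 9 (4); 4 → 9 → 18 (4); 9 → 4 → 18 (4) — never 9 → 18 → 4.

no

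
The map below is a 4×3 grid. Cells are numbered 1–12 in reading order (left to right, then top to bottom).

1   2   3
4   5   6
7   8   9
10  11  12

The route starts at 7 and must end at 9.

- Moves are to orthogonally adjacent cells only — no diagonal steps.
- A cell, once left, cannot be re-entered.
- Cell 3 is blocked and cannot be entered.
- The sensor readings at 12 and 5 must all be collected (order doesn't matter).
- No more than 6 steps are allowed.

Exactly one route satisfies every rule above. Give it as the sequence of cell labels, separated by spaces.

Any route must reach 12 and 5 and still end at 9 within 6 moves, so the order of the required stops is forced.
Route from 7: up to 4, right to 5, 2× down (reaching 11), right to 12, up to 9 — 6 moves in all.
Check: all required cells visited; 6 ≤ 6 moves.

7 4 5 8 11 12 9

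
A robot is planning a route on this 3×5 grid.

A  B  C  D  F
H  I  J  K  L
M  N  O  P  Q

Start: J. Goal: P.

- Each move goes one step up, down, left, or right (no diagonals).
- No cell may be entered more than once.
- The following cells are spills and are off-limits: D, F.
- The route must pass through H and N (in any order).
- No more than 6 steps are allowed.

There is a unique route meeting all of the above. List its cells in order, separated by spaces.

The budget equals the shortest possible length, so every move has to be on a shortest route through the required cells.
Route from J: left 2 to H, down 1 to M, right 3 to P — 6 moves in all.
Check: all required cells visited; 6 ≤ 6 moves.

J I H M N O P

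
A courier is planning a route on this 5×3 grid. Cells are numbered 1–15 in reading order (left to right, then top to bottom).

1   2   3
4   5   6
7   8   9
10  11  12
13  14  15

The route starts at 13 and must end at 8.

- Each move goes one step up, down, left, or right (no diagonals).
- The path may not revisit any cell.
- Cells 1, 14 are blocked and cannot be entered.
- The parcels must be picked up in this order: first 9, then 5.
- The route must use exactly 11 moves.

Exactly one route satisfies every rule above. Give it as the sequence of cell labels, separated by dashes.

The waypoints must appear in the order 9, 5, with no cell reused.
Route from 13: up 1 to 10, right 2 to 12, up 3 to 3, left 1 to 2, down 1 to 5, left 1 to 4, down 1 to 7, right 1 to 8 — 11 moves in all.
Check: order respected (9 at step 4, 5 at step 8); 11 moves as required.

13 - 10 - 11 - 12 - 9 - 6 - 3 - 2 - 5 - 4 - 7 - 8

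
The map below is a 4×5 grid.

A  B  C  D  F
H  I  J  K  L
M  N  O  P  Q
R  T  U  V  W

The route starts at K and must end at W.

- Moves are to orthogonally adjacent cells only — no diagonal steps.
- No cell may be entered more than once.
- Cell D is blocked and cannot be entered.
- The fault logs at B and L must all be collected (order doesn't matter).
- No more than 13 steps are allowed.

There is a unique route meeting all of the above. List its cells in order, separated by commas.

K, L, Q, P, O, J, C, B, I, N, T, U, V, W

Any route must reach B and L and still end at W within 13 moves, so the order of the required stops is forced.
Route from K: right to L, down to Q, 2× left (reaching O), 2× up (reaching C), left to B, 3× down (reaching T), 3× right (reaching W) — 13 moves in all.
Check: all required cells visited; 13 ≤ 13 moves.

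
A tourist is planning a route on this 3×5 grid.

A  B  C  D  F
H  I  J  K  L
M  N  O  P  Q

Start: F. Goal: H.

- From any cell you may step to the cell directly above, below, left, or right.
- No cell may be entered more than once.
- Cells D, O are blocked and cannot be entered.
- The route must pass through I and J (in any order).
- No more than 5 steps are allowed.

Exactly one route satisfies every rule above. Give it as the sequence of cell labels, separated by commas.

The 5-move cap with required stops at I, J leaves no slack for detours.
Route from F: down to L, 4× left (reaching H) — 5 moves in all.
Check: all required cells visited; 5 ≤ 5 moves.

F, L, K, J, I, H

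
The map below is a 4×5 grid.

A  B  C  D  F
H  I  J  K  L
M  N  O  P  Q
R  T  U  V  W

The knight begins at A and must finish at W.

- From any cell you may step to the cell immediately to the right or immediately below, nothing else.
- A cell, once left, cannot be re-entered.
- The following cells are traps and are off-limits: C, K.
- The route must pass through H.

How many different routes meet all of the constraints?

A right/down-only route from A to W makes exactly 3 down-moves and 4 right-moves in some order.
With no other constraints that would be C(7,3) = 35 routes.
Split at H and multiply the segment counts (each segment already excludes blocked cells): A→H: 1; H→W: 12; product = 12.
That gives 12 routes.

12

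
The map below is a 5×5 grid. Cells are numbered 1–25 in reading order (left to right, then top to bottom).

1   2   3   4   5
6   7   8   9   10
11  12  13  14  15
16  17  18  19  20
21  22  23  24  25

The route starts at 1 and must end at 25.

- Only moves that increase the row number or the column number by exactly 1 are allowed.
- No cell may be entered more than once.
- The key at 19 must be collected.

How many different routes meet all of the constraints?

A right/down-only route from 1 to 25 makes exactly 4 down-moves and 4 right-moves in some order.
With no other constraints that would be C(8,4) = 70 routes.
Split at 19 and multiply the segment counts: 1→19: 20; 19→25: 2; product = 40.
That gives 40 routes.

40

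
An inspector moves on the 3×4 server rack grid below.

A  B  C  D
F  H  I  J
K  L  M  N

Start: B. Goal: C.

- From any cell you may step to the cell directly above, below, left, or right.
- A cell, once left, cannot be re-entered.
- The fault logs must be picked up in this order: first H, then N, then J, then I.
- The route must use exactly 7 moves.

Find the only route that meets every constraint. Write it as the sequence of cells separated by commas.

The waypoints must appear in the order H, N, J, I, with no cell reused.
Route from B: 2× down (reaching L), 2× right (reaching N), up to J, left to I, up to C — 7 moves in all.
Check: order respected (H at step 1, N at step 4, J at step 5, I at step 6); 7 moves as required.

B, H, L, M, N, J, I, C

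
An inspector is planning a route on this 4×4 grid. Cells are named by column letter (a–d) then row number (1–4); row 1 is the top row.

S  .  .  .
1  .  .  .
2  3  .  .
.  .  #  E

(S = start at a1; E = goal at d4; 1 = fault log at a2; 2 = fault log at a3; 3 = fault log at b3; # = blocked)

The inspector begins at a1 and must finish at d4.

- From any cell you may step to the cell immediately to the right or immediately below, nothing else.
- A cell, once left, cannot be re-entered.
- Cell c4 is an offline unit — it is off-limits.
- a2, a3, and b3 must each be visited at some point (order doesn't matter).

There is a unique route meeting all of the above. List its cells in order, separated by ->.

a1 -> a2 -> a3 -> b3 -> c3 -> d3 -> d4

Moves only go right or down, so the column and row indices never decrease.
Route from a1: down 2 to a3, right 3 to d3, down 1 to d4 — 6 moves in all.
Check: all required cells visited.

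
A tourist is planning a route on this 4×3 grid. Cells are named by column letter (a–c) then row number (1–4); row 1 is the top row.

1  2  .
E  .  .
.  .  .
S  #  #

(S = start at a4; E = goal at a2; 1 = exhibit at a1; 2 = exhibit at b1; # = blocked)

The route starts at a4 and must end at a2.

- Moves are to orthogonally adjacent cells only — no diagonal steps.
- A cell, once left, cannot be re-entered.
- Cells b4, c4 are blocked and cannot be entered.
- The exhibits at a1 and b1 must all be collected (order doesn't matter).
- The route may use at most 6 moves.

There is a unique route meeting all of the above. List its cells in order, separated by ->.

The 6-move cap with required stops at a1, b1 leaves no slack for detours.
Route from a4: up 1 to a3, right 1 to b3, up 2 to b1, left 1 to a1, down 1 to a2 — 6 moves in all.
Check: all required cells visited; 6 ≤ 6 moves.

a4 -> a3 -> b3 -> b2 -> b1 -> a1 -> a2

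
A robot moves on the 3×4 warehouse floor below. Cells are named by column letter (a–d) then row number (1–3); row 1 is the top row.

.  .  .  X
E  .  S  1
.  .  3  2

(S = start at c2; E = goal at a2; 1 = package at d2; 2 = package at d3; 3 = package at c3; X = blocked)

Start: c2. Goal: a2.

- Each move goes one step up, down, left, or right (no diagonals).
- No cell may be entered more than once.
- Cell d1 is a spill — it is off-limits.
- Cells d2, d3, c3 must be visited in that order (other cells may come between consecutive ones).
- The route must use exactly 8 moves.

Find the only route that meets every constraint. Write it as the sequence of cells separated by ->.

c2 -> d2 -> d3 -> c3 -> b3 -> b2 -> b1 -> a1 -> a2

The waypoints must appear in the order d2, d3, c3, with no cell reused.
Route from c2: right to d2, down to d3, 2× left (reaching b3), 2× up (reaching b1), left to a1, down to a2 — 8 moves in all.
Check: order respected (1 at step 1, 2 at step 2, 3 at step 3); 8 moves as required.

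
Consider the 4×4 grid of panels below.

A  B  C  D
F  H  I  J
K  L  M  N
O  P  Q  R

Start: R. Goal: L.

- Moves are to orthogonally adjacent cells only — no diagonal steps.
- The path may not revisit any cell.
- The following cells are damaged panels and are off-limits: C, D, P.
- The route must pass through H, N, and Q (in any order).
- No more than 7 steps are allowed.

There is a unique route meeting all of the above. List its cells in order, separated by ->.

The 7-move cap with required stops at H, N, Q leaves no slack for detours.
Route from R: left to Q, up to M, right to N, up to J, 2× left (reaching H), down to L — 7 moves in all.
Check: all required cells visited; 7 ≤ 7 moves.

R -> Q -> M -> N -> J -> I -> H -> L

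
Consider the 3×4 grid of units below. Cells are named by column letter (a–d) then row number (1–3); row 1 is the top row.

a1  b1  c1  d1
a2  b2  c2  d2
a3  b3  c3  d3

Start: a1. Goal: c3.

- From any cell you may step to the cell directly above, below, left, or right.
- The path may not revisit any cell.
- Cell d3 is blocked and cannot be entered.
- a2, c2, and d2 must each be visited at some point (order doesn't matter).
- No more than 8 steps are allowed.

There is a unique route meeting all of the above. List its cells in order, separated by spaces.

a1 a2 b2 b1 c1 d1 d2 c2 c3

The budget equals the shortest possible length, so every move has to be on a shortest route through the required cells.
Route from a1: down 1 to a2, right 1 to b2, up 1 to b1, right 2 to d1, down 1 to d2, left 1 to c2, down 1 to c3 — 8 moves in all.
Check: all required cells visited; 8 ≤ 8 moves.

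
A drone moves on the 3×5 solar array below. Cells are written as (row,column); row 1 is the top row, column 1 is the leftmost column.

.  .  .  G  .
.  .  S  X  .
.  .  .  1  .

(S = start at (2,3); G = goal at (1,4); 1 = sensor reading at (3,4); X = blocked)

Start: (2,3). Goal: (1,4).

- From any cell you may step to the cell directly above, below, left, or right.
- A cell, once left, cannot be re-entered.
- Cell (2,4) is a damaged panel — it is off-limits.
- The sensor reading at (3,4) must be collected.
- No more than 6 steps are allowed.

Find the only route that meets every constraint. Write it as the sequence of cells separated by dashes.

(2,3) - (3,3) - (3,4) - (3,5) - (2,5) - (1,5) - (1,4)

Any route must reach (3,4) and still end at (1,4) within 6 moves, so the order of the required stops is forced.
Route from (2,3): down to (3,3), 2× right (reaching (3,5)), 2× up (reaching (1,5)), left to (1,4) — 6 moves in all.
Check: all required cells visited; 6 ≤ 6 moves.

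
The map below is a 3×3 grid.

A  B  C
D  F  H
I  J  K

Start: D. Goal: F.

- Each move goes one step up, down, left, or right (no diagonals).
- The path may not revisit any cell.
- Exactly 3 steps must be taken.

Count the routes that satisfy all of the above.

Need simple routes of exactly 3 moves from D to F (Manhattan distance 1, so 1 moves are spent on a detour and 1 undoing it).
Enumerating: D A B F | D I J F.
That gives 2 routes.

2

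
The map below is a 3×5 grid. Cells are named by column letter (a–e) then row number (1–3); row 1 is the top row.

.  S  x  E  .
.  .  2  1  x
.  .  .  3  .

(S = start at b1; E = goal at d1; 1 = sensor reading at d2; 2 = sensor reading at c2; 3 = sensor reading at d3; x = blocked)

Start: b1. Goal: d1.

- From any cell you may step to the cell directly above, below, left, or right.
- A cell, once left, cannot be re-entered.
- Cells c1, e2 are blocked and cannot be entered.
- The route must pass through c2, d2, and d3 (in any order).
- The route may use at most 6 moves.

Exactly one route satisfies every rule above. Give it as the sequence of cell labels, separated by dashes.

b1 - b2 - c2 - c3 - d3 - d2 - d1

Any route must reach c2, d2, and d3 and still end at d1 within 6 moves, so the order of the required stops is forced.
Route from b1: down 1 to b2, right 1 to c2, down 1 to c3, right 1 to d3, up 2 to d1 — 6 moves in all.
Check: all required cells visited; 6 ≤ 6 moves.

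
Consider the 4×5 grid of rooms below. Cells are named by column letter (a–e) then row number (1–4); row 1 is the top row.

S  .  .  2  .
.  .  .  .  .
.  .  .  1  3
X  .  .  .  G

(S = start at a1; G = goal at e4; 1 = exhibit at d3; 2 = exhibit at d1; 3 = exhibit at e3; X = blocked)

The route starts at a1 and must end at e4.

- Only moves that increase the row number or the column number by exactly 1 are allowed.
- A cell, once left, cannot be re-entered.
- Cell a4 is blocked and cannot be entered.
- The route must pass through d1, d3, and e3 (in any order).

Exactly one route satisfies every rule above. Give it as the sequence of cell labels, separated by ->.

a1 -> b1 -> c1 -> d1 -> d2 -> d3 -> e3 -> e4

Moves only go right or down, so the column and row indices never decrease.
Route from a1: 3× right (reaching d1), 2× down (reaching d3), right to e3, down to e4 — 7 moves in all.
Check: all required cells visited.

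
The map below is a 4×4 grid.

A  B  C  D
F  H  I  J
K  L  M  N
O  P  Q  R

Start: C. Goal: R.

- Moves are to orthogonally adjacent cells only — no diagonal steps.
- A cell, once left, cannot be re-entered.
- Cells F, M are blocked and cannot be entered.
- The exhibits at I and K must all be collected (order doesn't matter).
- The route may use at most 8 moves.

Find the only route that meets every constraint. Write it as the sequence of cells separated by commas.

Any route must reach I and K and still end at R within 8 moves, so the order of the required stops is forced.
Route from C: down 1 to I, left 1 to H, down 1 to L, left 1 to K, down 1 to O, right 3 to R — 8 moves in all.
Check: all required cells visited; 8 ≤ 8 moves.

C, I, H, L, K, O, P, Q, R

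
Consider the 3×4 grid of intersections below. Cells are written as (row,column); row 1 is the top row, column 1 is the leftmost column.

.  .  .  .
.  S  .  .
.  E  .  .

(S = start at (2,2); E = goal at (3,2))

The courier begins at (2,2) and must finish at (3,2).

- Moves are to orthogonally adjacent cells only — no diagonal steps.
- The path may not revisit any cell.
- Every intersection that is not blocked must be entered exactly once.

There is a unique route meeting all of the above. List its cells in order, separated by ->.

(2,2) -> (2,3) -> (3,3) -> (3,4) -> (2,4) -> (1,4) -> (1,3) -> (1,2) -> (1,1) -> (2,1) -> (3,1) -> (3,2)

Need to visit all 12 open cells exactly once, starting at (2,2) and ending at (3,2).
Route from (2,2): right to (2,3), down to (3,3), right to (3,4), 2× up (reaching (1,4)), 3× left (reaching (1,1)), 2× down (reaching (3,1)), right to (3,2) — 11 moves in all.
Check: all 12 open cells covered.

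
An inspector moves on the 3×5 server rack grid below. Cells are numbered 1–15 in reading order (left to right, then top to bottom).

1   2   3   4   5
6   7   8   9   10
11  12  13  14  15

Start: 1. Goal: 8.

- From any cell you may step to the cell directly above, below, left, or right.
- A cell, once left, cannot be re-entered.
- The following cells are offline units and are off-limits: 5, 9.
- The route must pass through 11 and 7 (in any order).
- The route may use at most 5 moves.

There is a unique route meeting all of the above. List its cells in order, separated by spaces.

1 6 11 12 7 8

Any route must reach 11 and 7 and still end at 8 within 5 moves, so the order of the required stops is forced.
Route from 1: down 2 to 11, right 1 to 12, up 1 to 7, right 1 to 8 — 5 moves in all.
Check: all required cells visited; 5 ≤ 5 moves.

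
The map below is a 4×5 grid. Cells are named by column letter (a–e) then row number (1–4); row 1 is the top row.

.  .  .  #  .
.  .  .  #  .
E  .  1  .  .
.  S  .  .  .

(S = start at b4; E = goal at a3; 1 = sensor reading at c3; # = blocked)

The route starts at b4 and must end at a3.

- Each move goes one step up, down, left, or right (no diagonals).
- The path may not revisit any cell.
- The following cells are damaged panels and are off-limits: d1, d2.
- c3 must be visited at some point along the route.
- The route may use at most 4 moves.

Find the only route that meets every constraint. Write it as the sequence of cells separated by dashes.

b4 - c4 - c3 - b3 - a3

The 4-move cap with required stops at c3 leaves no slack for detours.
Route from b4: right 1 to c4, up 1 to c3, left 2 to a3 — 4 moves in all.
Check: all required cells visited; 4 ≤ 4 moves.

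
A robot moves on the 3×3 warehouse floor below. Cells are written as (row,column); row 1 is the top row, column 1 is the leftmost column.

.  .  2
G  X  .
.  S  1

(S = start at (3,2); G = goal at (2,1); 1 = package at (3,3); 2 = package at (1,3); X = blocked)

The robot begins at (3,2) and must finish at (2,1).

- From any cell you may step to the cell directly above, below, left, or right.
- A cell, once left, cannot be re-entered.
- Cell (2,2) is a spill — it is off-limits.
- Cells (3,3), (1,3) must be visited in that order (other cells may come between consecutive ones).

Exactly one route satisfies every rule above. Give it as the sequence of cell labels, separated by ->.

(3,2) -> (3,3) -> (2,3) -> (1,3) -> (1,2) -> (1,1) -> (2,1)

The waypoints must appear in the order (3,3), (1,3), with no cell reused.
Route from (3,2): right 1 to (3,3), up 2 to (1,3), left 2 to (1,1), down 1 to (2,1) — 6 moves in all.
Check: order respected (1 at step 1, 2 at step 3).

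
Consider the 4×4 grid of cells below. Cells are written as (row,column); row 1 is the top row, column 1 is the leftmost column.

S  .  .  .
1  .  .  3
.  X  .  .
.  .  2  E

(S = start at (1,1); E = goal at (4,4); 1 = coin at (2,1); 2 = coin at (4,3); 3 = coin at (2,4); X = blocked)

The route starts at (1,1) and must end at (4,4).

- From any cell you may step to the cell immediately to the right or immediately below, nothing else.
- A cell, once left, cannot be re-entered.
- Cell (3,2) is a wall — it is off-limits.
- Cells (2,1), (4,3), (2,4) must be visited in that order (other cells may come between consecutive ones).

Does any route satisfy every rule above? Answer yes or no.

(2,4) lies above (4,3), so going from (4,3) to (2,4) would need an upward move — but moves only go right/down, so (4,3) cannot be visited before (2,4).

no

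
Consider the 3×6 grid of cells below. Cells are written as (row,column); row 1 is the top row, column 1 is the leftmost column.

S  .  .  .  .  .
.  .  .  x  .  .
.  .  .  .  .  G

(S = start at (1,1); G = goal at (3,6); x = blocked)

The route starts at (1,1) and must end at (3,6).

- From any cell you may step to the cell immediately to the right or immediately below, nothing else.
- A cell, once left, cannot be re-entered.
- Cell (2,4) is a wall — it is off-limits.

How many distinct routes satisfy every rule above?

A right/down-only route from (1,1) to (3,6) makes exactly 2 down-moves and 5 right-moves in some order.
With no other constraints that would be C(7,2) = 21 routes.
Subtract routes through each blocked cell (inclusion–exclusion for overlaps): − through (2,4): 12 → 9.
That gives 9 routes.

9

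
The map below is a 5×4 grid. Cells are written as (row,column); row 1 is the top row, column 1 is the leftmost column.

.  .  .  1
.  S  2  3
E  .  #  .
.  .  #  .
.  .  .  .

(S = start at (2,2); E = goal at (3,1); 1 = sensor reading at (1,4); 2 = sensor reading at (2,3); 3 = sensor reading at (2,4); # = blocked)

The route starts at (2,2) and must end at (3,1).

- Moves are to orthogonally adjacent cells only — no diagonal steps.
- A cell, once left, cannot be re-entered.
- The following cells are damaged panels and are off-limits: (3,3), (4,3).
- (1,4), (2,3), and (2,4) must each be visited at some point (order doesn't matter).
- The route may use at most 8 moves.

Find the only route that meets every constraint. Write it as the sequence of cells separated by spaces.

The budget equals the shortest possible length, so every move has to be on a shortest route through the required cells.
Route from (2,2): 2× right (reaching (2,4)), up to (1,4), 3× left (reaching (1,1)), 2× down (reaching (3,1)) — 8 moves in all.
Check: all required cells visited; 8 ≤ 8 moves.

(2,2) (2,3) (2,4) (1,4) (1,3) (1,2) (1,1) (2,1) (3,1)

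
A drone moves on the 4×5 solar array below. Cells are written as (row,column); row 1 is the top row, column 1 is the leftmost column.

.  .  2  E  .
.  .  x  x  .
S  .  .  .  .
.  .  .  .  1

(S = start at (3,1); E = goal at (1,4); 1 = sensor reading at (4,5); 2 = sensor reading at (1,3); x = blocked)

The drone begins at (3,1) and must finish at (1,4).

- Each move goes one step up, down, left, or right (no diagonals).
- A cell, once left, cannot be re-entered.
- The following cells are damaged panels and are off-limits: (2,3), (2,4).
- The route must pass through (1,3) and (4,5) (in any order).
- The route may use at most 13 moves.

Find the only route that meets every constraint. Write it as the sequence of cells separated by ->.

The 13-move cap with required stops at (1,3), (4,5) leaves no slack for detours.
Route from (3,1): down to (4,1), 4× right (reaching (4,5)), up to (3,5), 3× left (reaching (3,2)), 2× up (reaching (1,2)), 2× right (reaching (1,4)) — 13 moves in all.
Check: all required cells visited; 13 ≤ 13 moves.

(3,1) -> (4,1) -> (4,2) -> (4,3) -> (4,4) -> (4,5) -> (3,5) -> (3,4) -> (3,3) -> (3,2) -> (2,2) -> (1,2) -> (1,3) -> (1,4)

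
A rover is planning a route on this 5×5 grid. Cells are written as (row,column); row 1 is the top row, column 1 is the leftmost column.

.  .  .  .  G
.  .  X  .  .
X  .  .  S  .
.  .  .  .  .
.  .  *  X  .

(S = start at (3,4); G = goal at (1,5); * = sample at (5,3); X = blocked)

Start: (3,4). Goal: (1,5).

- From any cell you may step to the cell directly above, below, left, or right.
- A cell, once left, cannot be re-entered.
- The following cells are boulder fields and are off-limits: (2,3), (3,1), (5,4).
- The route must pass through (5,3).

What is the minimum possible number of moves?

Any route passes through (5,3) somewhere between (3,4) and (1,5). Summing Manhattan distances along the two legs ((3,4) → (5,3) → (1,5)) gives a lower bound of 3 + 6 = 9 moves.
The shortest route satisfying every rule uses 11 moves: (3,4) → (4,4) → (4,3) → (5,3) → (5,2) → (4,2) → (3,2) → (2,2) → (1,2) → (1,3) → (1,4) → (1,5).
The no-revisit rule (legs can't share cells) pushes the minimum above the 9-move bound; an exhaustive check rules out every length from 9 to 10, leaving 11 as the minimum.

11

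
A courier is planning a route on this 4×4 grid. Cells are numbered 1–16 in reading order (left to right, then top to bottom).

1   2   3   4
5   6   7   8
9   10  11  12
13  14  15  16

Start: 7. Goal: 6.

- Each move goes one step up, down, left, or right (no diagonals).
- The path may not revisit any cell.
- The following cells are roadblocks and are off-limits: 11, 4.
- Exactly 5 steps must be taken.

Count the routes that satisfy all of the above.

Need simple routes of exactly 5 moves from 7 to 6 (Manhattan distance 1, so 2 moves are spent on a detour and 2 undoing it).
Enumerating: 7 3 2 1 5 6.
That gives 1 route.

1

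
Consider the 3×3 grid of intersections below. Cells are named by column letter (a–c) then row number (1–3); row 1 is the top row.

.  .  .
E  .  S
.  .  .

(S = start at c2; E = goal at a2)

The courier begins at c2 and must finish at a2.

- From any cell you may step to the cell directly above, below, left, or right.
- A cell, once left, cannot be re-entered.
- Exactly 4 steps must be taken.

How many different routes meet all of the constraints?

Need simple routes of exactly 4 moves from c2 to a2 (Manhattan distance 2, so 1 moves are spent on a detour and 1 undoing it).
Enumerating: c2 c1 b1 b2 a2 | c2 c1 b1 a1 a2 | c2 c3 b3 b2 a2 | c2 c3 b3 a3 a2 | c2 b2 b1 a1 a2 | c2 b2 b3 a3 a2.
That gives 6 routes.

6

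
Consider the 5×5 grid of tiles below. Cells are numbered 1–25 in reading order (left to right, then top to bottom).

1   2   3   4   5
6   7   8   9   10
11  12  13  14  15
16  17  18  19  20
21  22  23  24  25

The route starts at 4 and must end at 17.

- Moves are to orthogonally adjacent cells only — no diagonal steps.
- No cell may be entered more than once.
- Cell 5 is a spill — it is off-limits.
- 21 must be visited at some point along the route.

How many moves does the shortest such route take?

Any route passes through 21 somewhere between 4 and 17. Summing Manhattan distances along the two legs (4 → 21 → 17) gives a lower bound of 7 + 2 = 9 moves.
A route of 9 moves achieves this: 4 → 9 → 14 → 19 → 24 → 23 → 22 → 21 → 16 → 17.
Since 9 matches the lower bound, it is optimal.

9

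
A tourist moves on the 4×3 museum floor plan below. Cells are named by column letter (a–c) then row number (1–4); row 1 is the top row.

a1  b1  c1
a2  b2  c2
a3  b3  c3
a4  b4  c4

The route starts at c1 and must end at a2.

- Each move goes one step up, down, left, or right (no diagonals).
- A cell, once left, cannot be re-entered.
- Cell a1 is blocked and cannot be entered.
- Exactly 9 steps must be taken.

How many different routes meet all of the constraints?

Need simple routes of exactly 9 moves from c1 to a2 (Manhattan distance 3, so 3 moves are spent on a detour and 3 undoing it).
Enumerating: c1 c2 c3 c4 b4 a4 a3 b3 b2 a2 | c1 c2 b2 b3 c3 c4 b4 a4 a3 a2 | c1 b1 b2 b3 c3 c4 b4 a4 a3 a2 | c1 b1 b2 c2 c3 c4 b4 b3 a3 a2 | c1 b1 b2 c2 c3 c4 b4 a4 a3 a2 | c1 b1 b2 c2 c3 b3 b4 a4 a3 a2.
That gives 6 routes.

6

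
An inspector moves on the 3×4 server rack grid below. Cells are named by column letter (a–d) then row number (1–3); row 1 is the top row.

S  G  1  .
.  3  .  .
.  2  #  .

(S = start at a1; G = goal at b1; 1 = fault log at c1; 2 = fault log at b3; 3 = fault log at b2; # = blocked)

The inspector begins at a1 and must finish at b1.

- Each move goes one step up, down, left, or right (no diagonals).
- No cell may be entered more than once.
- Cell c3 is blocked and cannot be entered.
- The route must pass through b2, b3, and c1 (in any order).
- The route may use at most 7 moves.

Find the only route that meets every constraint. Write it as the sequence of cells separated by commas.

The 7-move cap with required stops at b2, b3, c1 leaves no slack for detours.
Route from a1: 2× down (reaching a3), right to b3, up to b2, right to c2, up to c1, left to b1 — 7 moves in all.
Check: all required cells visited; 7 ≤ 7 moves.

a1, a2, a3, b3, b2, c2, c1, b1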